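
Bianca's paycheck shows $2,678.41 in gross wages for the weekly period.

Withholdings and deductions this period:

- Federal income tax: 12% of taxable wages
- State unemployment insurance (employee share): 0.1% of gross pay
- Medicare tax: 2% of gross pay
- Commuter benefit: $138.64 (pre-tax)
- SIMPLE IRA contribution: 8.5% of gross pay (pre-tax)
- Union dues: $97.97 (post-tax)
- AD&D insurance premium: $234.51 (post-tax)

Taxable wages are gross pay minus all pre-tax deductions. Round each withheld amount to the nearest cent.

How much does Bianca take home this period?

Commuter benefit: $138.64
SIMPLE IRA contribution: $2,678.41 × 0.085 = $227.66
Pre-tax total = $138.64 + $227.66 = $366.30
Taxable wages = $2,678.41 − $366.30 = $2,312.11
Federal income tax: $2,312.11 × 0.12 = $277.45
Medicare tax: $2,678.41 × 0.02 = $53.57
State unemployment insurance (employee share): $2,678.41 × 0.001 = $2.68
AD&D insurance premium: $234.51
Union dues: $97.97
Total deductions = $138.64 + $227.66 + $277.45 + $53.57 + $2.68 + $234.51 + $97.97 = $1,032.48
Net pay = $2,678.41 − $1,032.48 = $1,645.93

$1,645.93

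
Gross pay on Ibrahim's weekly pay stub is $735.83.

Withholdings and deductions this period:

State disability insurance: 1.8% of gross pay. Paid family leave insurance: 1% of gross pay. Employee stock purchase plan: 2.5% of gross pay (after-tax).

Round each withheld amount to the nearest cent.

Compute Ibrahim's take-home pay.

Paid family leave insurance: $735.83 × 0.01 = $7.36
State disability insurance: $735.83 × 0.018 = $13.24
Employee stock purchase plan: $735.83 × 0.025 = $18.40
Total deductions = $7.36 + $13.24 + $18.40 = $39.00
Net pay = $735.83 − $39.00 = $696.83

$696.83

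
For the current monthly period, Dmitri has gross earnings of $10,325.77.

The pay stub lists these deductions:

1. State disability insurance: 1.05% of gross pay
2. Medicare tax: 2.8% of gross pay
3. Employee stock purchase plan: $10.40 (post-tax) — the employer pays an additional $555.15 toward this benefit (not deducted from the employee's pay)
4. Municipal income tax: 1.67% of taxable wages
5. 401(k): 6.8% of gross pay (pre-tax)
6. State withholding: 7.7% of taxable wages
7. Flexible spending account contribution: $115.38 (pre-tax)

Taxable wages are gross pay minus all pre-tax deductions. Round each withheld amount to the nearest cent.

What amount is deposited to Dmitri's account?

$8,209.38

Flexible spending account contribution: $115.38
401(k): $10,325.77 × 0.068 = $702.15
Pre-tax total = $115.38 + $702.15 = $817.53
Taxable wages = $10,325.77 − $817.53 = $9,508.24
State withholding: $9,508.24 × 0.077 = $732.13
Municipal income tax: $9,508.24 × 0.0167 = $158.79
State disability insurance: $10,325.77 × 0.0105 = $108.42
Medicare tax: $10,325.77 × 0.028 = $289.12
Employee stock purchase plan: $10.40
(Employer's $555.15 toward employee stock purchase plan is not withheld from the employee.)
Total deductions = $115.38 + $702.15 + $732.13 + $158.79 + $108.42 + $289.12 + $10.40 = $2,116.39
Net pay = $10,325.77 − $2,116.39 = $8,209.38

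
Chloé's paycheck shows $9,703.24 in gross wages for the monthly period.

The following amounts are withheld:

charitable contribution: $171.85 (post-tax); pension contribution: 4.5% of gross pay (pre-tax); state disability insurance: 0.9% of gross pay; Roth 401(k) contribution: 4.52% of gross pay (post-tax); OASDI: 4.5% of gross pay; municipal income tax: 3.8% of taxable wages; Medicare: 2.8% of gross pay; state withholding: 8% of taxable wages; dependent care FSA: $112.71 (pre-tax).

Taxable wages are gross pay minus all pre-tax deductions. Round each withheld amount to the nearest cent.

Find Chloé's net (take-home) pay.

$6,667.61

Pension contribution: $9,703.24 × 0.045 = $436.65
Dependent care FSA: $112.71
Pre-tax total = $436.65 + $112.71 = $549.36
Taxable wages = $9,703.24 − $549.36 = $9,153.88
Municipal income tax: $9,153.88 × 0.038 = $347.85
State withholding: $9,153.88 × 0.08 = $732.31
Medicare: $9,703.24 × 0.028 = $271.69
State disability insurance: $9,703.24 × 0.009 = $87.33
OASDI: $9,703.24 × 0.045 = $436.65
Roth 401(k) contribution: $9,703.24 × 0.0452 = $438.59
Charitable contribution: $171.85
Total deductions = $436.65 + $112.71 + $347.85 + $732.31 + $271.69 + $87.33 + $436.65 + $438.59 + $171.85 = $3,035.63
Net pay = $9,703.24 − $3,035.63 = $6,667.61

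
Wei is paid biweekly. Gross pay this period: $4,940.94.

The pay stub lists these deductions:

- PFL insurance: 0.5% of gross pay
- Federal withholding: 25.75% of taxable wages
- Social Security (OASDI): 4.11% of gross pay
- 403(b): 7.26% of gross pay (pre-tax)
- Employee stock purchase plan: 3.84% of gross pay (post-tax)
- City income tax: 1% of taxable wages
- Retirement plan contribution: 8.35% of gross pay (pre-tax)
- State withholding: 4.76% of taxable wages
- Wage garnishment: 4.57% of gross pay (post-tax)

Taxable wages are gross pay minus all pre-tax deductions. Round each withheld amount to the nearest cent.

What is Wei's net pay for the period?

403(b): $4,940.94 × 0.0726 = $358.71
Retirement plan contribution: $4,940.94 × 0.0835 = $412.57
Pre-tax total = $358.71 + $412.57 = $771.28
Taxable wages = $4,940.94 − $771.28 = $4,169.66
State withholding: $4,169.66 × 0.0476 = $198.48
Federal withholding: $4,169.66 × 0.2575 = $1,073.69
City income tax: $4,169.66 × 0.01 = $41.70
Social Security (OASDI): $4,940.94 × 0.0411 = $203.07
PFL insurance: $4,940.94 × 0.005 = $24.70
Wage garnishment: $4,940.94 × 0.0457 = $225.80
Employee stock purchase plan: $4,940.94 × 0.0384 = $189.73
Total deductions = $358.71 + $412.57 + $198.48 + $1,073.69 + $41.70 + $203.07 + $24.70 + $225.80 + $189.73 = $2,728.45
Net pay = $4,940.94 − $2,728.45 = $2,212.49

$2,212.49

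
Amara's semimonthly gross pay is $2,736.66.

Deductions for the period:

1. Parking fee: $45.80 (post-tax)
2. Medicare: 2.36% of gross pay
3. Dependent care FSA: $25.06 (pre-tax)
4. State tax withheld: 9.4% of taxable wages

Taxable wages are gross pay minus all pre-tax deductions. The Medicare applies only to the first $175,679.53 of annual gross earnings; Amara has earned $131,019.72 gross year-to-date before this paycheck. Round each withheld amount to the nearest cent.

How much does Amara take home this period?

$2,346.32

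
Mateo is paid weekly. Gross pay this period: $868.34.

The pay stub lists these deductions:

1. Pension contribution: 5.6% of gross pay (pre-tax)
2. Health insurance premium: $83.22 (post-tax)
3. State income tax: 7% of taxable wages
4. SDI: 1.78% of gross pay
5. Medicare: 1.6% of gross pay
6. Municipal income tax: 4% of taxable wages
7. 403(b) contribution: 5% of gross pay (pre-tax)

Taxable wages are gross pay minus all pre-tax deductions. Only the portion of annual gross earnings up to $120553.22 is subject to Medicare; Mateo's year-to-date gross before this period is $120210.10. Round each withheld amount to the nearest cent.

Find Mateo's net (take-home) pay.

$586.73

403(b) contribution: $868.34 × 0.05 = $43.42
Pension contribution: $868.34 × 0.056 = $48.63
Pre-tax total = $43.42 + $48.63 = $92.05
Taxable wages = $868.34 − $92.05 = $776.29
State income tax: $776.29 × 0.07 = $54.34
Municipal income tax: $776.29 × 0.04 = $31.05
Medicare: only $120553.22 − $120210.10 = $343.12 of this check is subject → $343.12 × 0.016 = $5.49
SDI: $868.34 × 0.0178 = $15.46
Health insurance premium: $83.22
Total deductions = $43.42 + $48.63 + $54.34 + $31.05 + $5.49 + $15.46 + $83.22 = $281.61
Net pay = $868.34 − $281.61 = $586.73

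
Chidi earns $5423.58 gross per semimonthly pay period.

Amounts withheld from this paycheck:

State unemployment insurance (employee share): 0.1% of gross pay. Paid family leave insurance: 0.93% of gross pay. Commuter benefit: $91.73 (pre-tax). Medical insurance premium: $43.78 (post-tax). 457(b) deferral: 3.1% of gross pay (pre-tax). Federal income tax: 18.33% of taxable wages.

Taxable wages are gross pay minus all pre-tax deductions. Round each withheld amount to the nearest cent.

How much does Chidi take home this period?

$4117.57

Commuter benefit: $91.73
457(b) deferral: $5423.58 × 0.031 = $168.13
Pre-tax total = $91.73 + $168.13 = $259.86
Taxable wages = $5423.58 − $259.86 = $5163.72
Federal income tax: $5163.72 × 0.1833 = $946.51
State unemployment insurance (employee share): $5423.58 × 0.001 = $5.42
Paid family leave insurance: $5423.58 × 0.0093 = $50.44
Medical insurance premium: $43.78
Total deductions = $91.73 + $168.13 + $946.51 + $5.42 + $50.44 + $43.78 = $1306.01
Net pay = $5423.58 − $1306.01 = $4117.57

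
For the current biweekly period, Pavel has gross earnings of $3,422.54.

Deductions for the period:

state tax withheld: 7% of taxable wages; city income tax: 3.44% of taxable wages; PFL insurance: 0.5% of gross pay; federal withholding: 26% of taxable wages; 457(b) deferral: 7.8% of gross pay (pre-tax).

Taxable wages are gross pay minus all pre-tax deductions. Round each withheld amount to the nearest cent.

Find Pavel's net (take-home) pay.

457(b) deferral: $3,422.54 × 0.078 = $266.96
Taxable wages = $3,422.54 − $266.96 = $3,155.58
State tax withheld: $3,155.58 × 0.07 = $220.89
Federal withholding: $3,155.58 × 0.26 = $820.45
City income tax: $3,155.58 × 0.0344 = $108.55
PFL insurance: $3,422.54 × 0.005 = $17.11
Total deductions = $266.96 + $220.89 + $820.45 + $108.55 + $17.11 = $1,433.96
Net pay = $3,422.54 − $1,433.96 = $1,988.58

$1,988.58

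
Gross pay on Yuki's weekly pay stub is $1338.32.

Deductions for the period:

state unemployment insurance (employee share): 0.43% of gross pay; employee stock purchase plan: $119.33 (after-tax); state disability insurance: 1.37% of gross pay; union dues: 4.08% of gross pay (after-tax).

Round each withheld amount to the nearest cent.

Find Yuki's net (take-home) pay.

$1140.31

State unemployment insurance (employee share): $1338.32 × 0.0043 = $5.75
State disability insurance: $1338.32 × 0.0137 = $18.33
Union dues: $1338.32 × 0.0408 = $54.60
Employee stock purchase plan: $119.33
Total deductions = $5.75 + $18.33 + $54.60 + $119.33 = $198.01
Net pay = $1338.32 − $198.01 = $1140.31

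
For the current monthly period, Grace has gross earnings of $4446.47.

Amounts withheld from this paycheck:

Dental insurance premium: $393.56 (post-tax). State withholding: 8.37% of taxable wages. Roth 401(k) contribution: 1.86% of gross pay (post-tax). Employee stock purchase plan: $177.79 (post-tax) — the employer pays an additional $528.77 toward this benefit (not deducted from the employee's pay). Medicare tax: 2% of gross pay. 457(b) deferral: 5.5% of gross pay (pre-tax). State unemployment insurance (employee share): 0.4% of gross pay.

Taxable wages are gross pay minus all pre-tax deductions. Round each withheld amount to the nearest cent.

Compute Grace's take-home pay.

457(b) deferral: $4446.47 × 0.055 = $244.56
Taxable wages = $4446.47 − $244.56 = $4201.91
State withholding: $4201.91 × 0.0837 = $351.70
Medicare tax: $4446.47 × 0.02 = $88.93
State unemployment insurance (employee share): $4446.47 × 0.004 = $17.79
Employee stock purchase plan: $177.79
Roth 401(k) contribution: $4446.47 × 0.0186 = $82.70
Dental insurance premium: $393.56
(Employer's $528.77 toward employee stock purchase plan is not withheld from the employee.)
Total deductions = $244.56 + $351.70 + $88.93 + $17.79 + $177.79 + $82.70 + $393.56 = $1357.03
Net pay = $4446.47 − $1357.03 = $3089.44

$3089.44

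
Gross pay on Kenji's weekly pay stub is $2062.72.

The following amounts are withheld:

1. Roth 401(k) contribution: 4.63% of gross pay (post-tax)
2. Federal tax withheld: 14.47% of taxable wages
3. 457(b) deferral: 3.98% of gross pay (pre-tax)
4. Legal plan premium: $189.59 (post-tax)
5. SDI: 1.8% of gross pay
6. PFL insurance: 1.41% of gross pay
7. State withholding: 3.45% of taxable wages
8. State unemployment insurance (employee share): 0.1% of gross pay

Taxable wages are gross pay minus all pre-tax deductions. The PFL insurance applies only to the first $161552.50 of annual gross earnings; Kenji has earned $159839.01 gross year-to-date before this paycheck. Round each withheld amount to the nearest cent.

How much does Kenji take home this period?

457(b) deferral: $2062.72 × 0.0398 = $82.10
Taxable wages = $2062.72 − $82.10 = $1980.62
State withholding: $1980.62 × 0.0345 = $68.33
Federal tax withheld: $1980.62 × 0.1447 = $286.60
SDI: $2062.72 × 0.018 = $37.13
PFL insurance: only $161552.50 − $159839.01 = $1713.49 of this check is subject → $1713.49 × 0.0141 = $24.16
State unemployment insurance (employee share): $2062.72 × 0.001 = $2.06
Roth 401(k) contribution: $2062.72 × 0.0463 = $95.50
Legal plan premium: $189.59
Total deductions = $82.10 + $68.33 + $286.60 + $37.13 + $24.16 + $2.06 + $95.50 + $189.59 = $785.47
Net pay = $2062.72 − $785.47 = $1277.25

$1277.25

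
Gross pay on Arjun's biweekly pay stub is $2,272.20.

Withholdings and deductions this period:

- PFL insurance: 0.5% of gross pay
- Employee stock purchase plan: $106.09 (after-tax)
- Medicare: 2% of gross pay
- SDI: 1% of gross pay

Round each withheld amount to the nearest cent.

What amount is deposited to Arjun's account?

SDI: $2,272.20 × 0.01 = $22.72
Medicare: $2,272.20 × 0.02 = $45.44
PFL insurance: $2,272.20 × 0.005 = $11.36
Employee stock purchase plan: $106.09
Total deductions = $22.72 + $45.44 + $11.36 + $106.09 = $185.61
Net pay = $2,272.20 − $185.61 = $2,086.59

$2,086.59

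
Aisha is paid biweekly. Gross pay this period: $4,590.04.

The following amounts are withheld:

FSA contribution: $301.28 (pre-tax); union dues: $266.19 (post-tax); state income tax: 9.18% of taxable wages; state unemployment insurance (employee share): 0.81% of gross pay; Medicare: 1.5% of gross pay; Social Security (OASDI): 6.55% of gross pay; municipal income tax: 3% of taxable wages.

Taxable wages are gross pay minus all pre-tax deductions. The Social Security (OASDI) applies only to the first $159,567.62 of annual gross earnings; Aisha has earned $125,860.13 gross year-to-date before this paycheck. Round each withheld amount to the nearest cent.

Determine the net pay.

$3,093.52

FSA contribution: $301.28
Taxable wages = $4,590.04 − $301.28 = $4,288.76
Municipal income tax: $4,288.76 × 0.03 = $128.66
State income tax: $4,288.76 × 0.0918 = $393.71
State unemployment insurance (employee share): $4,590.04 × 0.0081 = $37.18
Social Security (OASDI): cap not yet reached, full $4,590.04 is subject → $4,590.04 × 0.0655 = $300.65
Medicare: $4,590.04 × 0.015 = $68.85
Union dues: $266.19
Total deductions = $301.28 + $128.66 + $393.71 + $37.18 + $300.65 + $68.85 + $266.19 = $1,496.52
Net pay = $4,590.04 − $1,496.52 = $3,093.52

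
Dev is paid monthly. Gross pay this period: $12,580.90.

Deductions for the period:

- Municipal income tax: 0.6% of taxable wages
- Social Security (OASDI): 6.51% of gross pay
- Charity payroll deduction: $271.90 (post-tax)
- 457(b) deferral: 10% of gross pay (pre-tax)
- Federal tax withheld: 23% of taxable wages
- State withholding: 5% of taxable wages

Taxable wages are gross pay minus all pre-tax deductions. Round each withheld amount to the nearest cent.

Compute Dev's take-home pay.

$6,993.56

457(b) deferral: $12,580.90 × 0.1 = $1,258.09
Taxable wages = $12,580.90 − $1,258.09 = $11,322.81
Municipal income tax: $11,322.81 × 0.006 = $67.94
Federal tax withheld: $11,322.81 × 0.23 = $2,604.25
State withholding: $11,322.81 × 0.05 = $566.14
Social Security (OASDI): $12,580.90 × 0.0651 = $819.02
Charity payroll deduction: $271.90
Total deductions = $1,258.09 + $67.94 + $2,604.25 + $566.14 + $819.02 + $271.90 = $5,587.34
Net pay = $12,580.90 − $5,587.34 = $6,993.56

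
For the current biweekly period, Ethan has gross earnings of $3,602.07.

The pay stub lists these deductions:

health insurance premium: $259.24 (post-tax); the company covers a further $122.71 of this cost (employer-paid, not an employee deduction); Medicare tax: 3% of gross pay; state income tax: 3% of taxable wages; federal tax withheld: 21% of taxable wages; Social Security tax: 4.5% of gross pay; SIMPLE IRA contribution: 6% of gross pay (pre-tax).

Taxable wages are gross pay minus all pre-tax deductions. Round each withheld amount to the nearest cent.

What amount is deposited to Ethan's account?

$2,043.93

SIMPLE IRA contribution: $3,602.07 × 0.06 = $216.12
Taxable wages = $3,602.07 − $216.12 = $3,385.95
State income tax: $3,385.95 × 0.03 = $101.58
Federal tax withheld: $3,385.95 × 0.21 = $711.05
Social Security tax: $3,602.07 × 0.045 = $162.09
Medicare tax: $3,602.07 × 0.03 = $108.06
Health insurance premium: $259.24
(Employer's $122.71 toward health insurance premium is not withheld from the employee.)
Total deductions = $216.12 + $101.58 + $711.05 + $162.09 + $108.06 + $259.24 = $1,558.14
Net pay = $3,602.07 − $1,558.14 = $2,043.93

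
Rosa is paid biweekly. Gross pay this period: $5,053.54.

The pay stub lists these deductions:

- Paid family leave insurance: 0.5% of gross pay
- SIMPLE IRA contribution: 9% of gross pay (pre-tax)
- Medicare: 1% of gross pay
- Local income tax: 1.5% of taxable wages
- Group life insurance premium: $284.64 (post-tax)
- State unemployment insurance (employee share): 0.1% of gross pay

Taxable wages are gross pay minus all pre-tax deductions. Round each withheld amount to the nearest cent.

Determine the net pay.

$4,164.24

SIMPLE IRA contribution: $5,053.54 × 0.09 = $454.82
Taxable wages = $5,053.54 − $454.82 = $4,598.72
Local income tax: $4,598.72 × 0.015 = $68.98
State unemployment insurance (employee share): $5,053.54 × 0.001 = $5.05
Medicare: $5,053.54 × 0.01 = $50.54
Paid family leave insurance: $5,053.54 × 0.005 = $25.27
Group life insurance premium: $284.64
Total deductions = $454.82 + $68.98 + $5.05 + $50.54 + $25.27 + $284.64 = $889.30
Net pay = $5,053.54 − $889.30 = $4,164.24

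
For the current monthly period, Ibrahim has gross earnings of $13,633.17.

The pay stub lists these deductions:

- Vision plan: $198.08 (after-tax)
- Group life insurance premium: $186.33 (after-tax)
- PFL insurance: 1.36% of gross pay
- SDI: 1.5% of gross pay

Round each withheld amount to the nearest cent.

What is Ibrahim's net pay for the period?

$12,858.85

PFL insurance: $13,633.17 × 0.0136 = $185.41
SDI: $13,633.17 × 0.015 = $204.50
Group life insurance premium: $186.33
Vision plan: $198.08
Total deductions = $185.41 + $204.50 + $186.33 + $198.08 = $774.32
Net pay = $13,633.17 − $774.32 = $12,858.85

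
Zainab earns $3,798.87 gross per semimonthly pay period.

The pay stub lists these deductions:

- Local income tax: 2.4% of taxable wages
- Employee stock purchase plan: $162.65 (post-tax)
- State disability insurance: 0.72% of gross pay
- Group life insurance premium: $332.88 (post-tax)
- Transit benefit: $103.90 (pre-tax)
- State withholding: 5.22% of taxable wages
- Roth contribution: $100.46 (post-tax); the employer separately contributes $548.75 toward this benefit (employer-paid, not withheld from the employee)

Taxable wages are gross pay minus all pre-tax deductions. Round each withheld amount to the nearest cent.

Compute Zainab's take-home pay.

$2,790.07

Transit benefit: $103.90
Taxable wages = $3,798.87 − $103.90 = $3,694.97
Local income tax: $3,694.97 × 0.024 = $88.68
State withholding: $3,694.97 × 0.0522 = $192.88
State disability insurance: $3,798.87 × 0.0072 = $27.35
Group life insurance premium: $332.88
Employee stock purchase plan: $162.65
Roth contribution: $100.46
(Employer's $548.75 toward Roth contribution is not withheld from the employee.)
Total deductions = $103.90 + $88.68 + $192.88 + $27.35 + $332.88 + $162.65 + $100.46 = $1,008.80
Net pay = $3,798.87 − $1,008.80 = $2,790.07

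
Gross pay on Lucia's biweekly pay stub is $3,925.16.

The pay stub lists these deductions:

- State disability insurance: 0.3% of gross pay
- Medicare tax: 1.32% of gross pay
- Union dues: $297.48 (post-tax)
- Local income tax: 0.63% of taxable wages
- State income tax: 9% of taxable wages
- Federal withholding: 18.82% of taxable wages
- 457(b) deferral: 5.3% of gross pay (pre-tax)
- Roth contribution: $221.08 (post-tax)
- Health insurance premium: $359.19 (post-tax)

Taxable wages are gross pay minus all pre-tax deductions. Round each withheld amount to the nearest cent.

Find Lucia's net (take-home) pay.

$1,718.27

457(b) deferral: $3,925.16 × 0.053 = $208.03
Taxable wages = $3,925.16 − $208.03 = $3,717.13
Local income tax: $3,717.13 × 0.0063 = $23.42
Federal withholding: $3,717.13 × 0.1882 = $699.56
State income tax: $3,717.13 × 0.09 = $334.54
Medicare tax: $3,925.16 × 0.0132 = $51.81
State disability insurance: $3,925.16 × 0.003 = $11.78
Union dues: $297.48
Health insurance premium: $359.19
Roth contribution: $221.08
Total deductions = $208.03 + $23.42 + $699.56 + $334.54 + $51.81 + $11.78 + $297.48 + $359.19 + $221.08 = $2,206.89
Net pay = $3,925.16 − $2,206.89 = $1,718.27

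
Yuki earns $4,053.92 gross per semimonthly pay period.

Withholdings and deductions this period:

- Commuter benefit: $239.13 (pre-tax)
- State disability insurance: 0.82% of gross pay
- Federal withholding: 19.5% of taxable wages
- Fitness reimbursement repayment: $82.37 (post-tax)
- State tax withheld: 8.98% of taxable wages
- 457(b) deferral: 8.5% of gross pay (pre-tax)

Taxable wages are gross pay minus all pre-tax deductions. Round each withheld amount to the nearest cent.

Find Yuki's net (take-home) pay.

457(b) deferral: $4,053.92 × 0.085 = $344.58
Commuter benefit: $239.13
Pre-tax total = $344.58 + $239.13 = $583.71
Taxable wages = $4,053.92 − $583.71 = $3,470.21
Federal withholding: $3,470.21 × 0.195 = $676.69
State tax withheld: $3,470.21 × 0.0898 = $311.62
State disability insurance: $4,053.92 × 0.0082 = $33.24
Fitness reimbursement repayment: $82.37
Total deductions = $344.58 + $239.13 + $676.69 + $311.62 + $33.24 + $82.37 = $1,687.63
Net pay = $4,053.92 − $1,687.63 = $2,366.29

$2,366.29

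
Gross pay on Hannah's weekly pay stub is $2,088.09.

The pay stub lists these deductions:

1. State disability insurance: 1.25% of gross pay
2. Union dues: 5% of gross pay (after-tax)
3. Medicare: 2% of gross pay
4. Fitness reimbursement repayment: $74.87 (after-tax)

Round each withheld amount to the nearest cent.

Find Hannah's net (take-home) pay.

Medicare: $2,088.09 × 0.02 = $41.76
State disability insurance: $2,088.09 × 0.0125 = $26.10
Union dues: $2,088.09 × 0.05 = $104.40
Fitness reimbursement repayment: $74.87
Total deductions = $41.76 + $26.10 + $104.40 + $74.87 = $247.13
Net pay = $2,088.09 − $247.13 = $1,840.96

$1,840.96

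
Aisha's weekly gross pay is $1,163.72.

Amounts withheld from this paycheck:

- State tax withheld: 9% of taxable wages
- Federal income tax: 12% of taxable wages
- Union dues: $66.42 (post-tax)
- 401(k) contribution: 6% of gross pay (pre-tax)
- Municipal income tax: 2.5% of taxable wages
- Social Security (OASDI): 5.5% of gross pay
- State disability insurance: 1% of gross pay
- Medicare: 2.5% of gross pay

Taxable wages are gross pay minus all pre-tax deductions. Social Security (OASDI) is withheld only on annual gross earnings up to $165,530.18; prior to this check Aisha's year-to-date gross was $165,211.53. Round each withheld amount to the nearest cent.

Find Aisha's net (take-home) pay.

$712.15

401(k) contribution: $1,163.72 × 0.06 = $69.82
Taxable wages = $1,163.72 − $69.82 = $1,093.90
State tax withheld: $1,093.90 × 0.09 = $98.45
Municipal income tax: $1,093.90 × 0.025 = $27.35
Federal income tax: $1,093.90 × 0.12 = $131.27
Medicare: $1,163.72 × 0.025 = $29.09
Social Security (OASDI): only $165,530.18 − $165,211.53 = $318.65 of this check is subject → $318.65 × 0.055 = $17.53
State disability insurance: $1,163.72 × 0.01 = $11.64
Union dues: $66.42
Total deductions = $69.82 + $98.45 + $27.35 + $131.27 + $29.09 + $17.53 + $11.64 + $66.42 = $451.57
Net pay = $1,163.72 − $451.57 = $712.15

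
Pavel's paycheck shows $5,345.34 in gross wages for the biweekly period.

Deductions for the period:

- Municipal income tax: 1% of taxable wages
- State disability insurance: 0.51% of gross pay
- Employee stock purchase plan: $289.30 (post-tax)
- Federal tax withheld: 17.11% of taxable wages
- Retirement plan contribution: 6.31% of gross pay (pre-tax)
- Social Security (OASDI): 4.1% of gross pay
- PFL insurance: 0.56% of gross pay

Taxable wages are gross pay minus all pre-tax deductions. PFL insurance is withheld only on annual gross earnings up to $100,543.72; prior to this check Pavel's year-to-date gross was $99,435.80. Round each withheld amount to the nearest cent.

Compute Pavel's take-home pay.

Retirement plan contribution: $5,345.34 × 0.0631 = $337.29
Taxable wages = $5,345.34 − $337.29 = $5,008.05
Federal tax withheld: $5,008.05 × 0.1711 = $856.88
Municipal income tax: $5,008.05 × 0.01 = $50.08
PFL insurance: only $100,543.72 − $99,435.80 = $1,107.92 of this check is subject → $1,107.92 × 0.0056 = $6.20
Social Security (OASDI): $5,345.34 × 0.041 = $219.16
State disability insurance: $5,345.34 × 0.0051 = $27.26
Employee stock purchase plan: $289.30
Total deductions = $337.29 + $856.88 + $50.08 + $6.20 + $219.16 + $27.26 + $289.30 = $1,786.17
Net pay = $5,345.34 − $1,786.17 = $3,559.17

$3,559.17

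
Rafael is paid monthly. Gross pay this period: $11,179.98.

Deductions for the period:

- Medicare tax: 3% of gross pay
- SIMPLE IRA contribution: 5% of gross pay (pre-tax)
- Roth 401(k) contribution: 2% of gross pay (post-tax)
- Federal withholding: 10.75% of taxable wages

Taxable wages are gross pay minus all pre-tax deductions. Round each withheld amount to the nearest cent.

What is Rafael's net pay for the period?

$8,920.22

SIMPLE IRA contribution: $11,179.98 × 0.05 = $559.00
Taxable wages = $11,179.98 − $559.00 = $10,620.98
Federal withholding: $10,620.98 × 0.1075 = $1,141.76
Medicare tax: $11,179.98 × 0.03 = $335.40
Roth 401(k) contribution: $11,179.98 × 0.02 = $223.60
Total deductions = $559.00 + $1,141.76 + $335.40 + $223.60 = $2,259.76
Net pay = $11,179.98 − $2,259.76 = $8,920.22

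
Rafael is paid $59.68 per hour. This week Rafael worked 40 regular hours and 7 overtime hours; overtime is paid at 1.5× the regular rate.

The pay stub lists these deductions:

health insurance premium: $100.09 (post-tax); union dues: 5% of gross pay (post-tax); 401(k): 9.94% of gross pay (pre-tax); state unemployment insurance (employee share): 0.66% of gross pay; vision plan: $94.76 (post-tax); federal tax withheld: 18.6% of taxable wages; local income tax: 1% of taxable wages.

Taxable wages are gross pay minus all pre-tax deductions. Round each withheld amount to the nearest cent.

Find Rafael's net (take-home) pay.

$1,816.84

Regular pay: 40 × $59.68 = $2,387.20
Overtime pay: 7 × $59.68 × 1.5 = $626.64
Gross pay = $2,387.20 + $626.64 = $3,013.84
401(k): $3,013.84 × 0.0994 = $299.58
Taxable wages = $3,013.84 − $299.58 = $2,714.26
Federal tax withheld: $2,714.26 × 0.186 = $504.85
Local income tax: $2,714.26 × 0.01 = $27.14
State unemployment insurance (employee share): $3,013.84 × 0.0066 = $19.89
Health insurance premium: $100.09
Union dues: $3,013.84 × 0.05 = $150.69
Vision plan: $94.76
Total deductions = $299.58 + $504.85 + $27.14 + $19.89 + $100.09 + $150.69 + $94.76 = $1,197.00
Net pay = $3,013.84 − $1,197.00 = $1,816.84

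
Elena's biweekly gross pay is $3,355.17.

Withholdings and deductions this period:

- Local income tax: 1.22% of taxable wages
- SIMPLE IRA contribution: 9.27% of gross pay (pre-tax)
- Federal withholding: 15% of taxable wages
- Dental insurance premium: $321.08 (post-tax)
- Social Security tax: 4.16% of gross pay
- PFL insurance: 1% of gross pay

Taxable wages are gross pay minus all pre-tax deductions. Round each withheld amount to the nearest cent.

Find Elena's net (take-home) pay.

$2,056.18

SIMPLE IRA contribution: $3,355.17 × 0.0927 = $311.02
Taxable wages = $3,355.17 − $311.02 = $3,044.15
Federal withholding: $3,044.15 × 0.15 = $456.62
Local income tax: $3,044.15 × 0.0122 = $37.14
PFL insurance: $3,355.17 × 0.01 = $33.55
Social Security tax: $3,355.17 × 0.0416 = $139.58
Dental insurance premium: $321.08
Total deductions = $311.02 + $456.62 + $37.14 + $33.55 + $139.58 + $321.08 = $1,298.99
Net pay = $3,355.17 − $1,298.99 = $2,056.18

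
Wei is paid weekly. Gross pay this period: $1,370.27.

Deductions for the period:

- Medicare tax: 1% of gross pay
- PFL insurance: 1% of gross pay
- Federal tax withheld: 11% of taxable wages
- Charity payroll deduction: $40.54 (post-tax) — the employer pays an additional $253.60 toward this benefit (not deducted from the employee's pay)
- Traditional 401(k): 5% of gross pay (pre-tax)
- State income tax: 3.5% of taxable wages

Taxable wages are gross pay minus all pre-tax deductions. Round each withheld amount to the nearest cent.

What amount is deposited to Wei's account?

$1,045.07

Traditional 401(k): $1,370.27 × 0.05 = $68.51
Taxable wages = $1,370.27 − $68.51 = $1,301.76
State income tax: $1,301.76 × 0.035 = $45.56
Federal tax withheld: $1,301.76 × 0.11 = $143.19
PFL insurance: $1,370.27 × 0.01 = $13.70
Medicare tax: $1,370.27 × 0.01 = $13.70
Charity payroll deduction: $40.54
(Employer's $253.60 toward charity payroll deduction is not withheld from the employee.)
Total deductions = $68.51 + $45.56 + $143.19 + $13.70 + $13.70 + $40.54 = $325.20
Net pay = $1,370.27 − $325.20 = $1,045.07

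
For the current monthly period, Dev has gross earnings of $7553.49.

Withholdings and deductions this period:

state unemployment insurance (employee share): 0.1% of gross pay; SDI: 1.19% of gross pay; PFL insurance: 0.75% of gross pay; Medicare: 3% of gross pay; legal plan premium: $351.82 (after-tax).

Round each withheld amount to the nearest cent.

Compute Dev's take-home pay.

$6820.98

SDI: $7553.49 × 0.0119 = $89.89
State unemployment insurance (employee share): $7553.49 × 0.001 = $7.55
Medicare: $7553.49 × 0.03 = $226.60
PFL insurance: $7553.49 × 0.0075 = $56.65
Legal plan premium: $351.82
Total deductions = $89.89 + $7.55 + $226.60 + $56.65 + $351.82 = $732.51
Net pay = $7553.49 − $732.51 = $6820.98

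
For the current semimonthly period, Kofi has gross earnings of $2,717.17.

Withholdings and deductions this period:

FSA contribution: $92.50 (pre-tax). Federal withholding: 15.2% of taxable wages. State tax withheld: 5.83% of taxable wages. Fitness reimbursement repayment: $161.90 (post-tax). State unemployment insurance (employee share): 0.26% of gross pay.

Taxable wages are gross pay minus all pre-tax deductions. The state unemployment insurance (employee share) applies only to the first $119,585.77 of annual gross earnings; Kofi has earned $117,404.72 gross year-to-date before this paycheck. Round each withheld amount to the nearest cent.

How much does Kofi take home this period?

$1,905.13

FSA contribution: $92.50
Taxable wages = $2,717.17 − $92.50 = $2,624.67
State tax withheld: $2,624.67 × 0.0583 = $153.02
Federal withholding: $2,624.67 × 0.152 = $398.95
State unemployment insurance (employee share): only $119,585.77 − $117,404.72 = $2,181.05 of this check is subject → $2,181.05 × 0.0026 = $5.67
Fitness reimbursement repayment: $161.90
Total deductions = $92.50 + $153.02 + $398.95 + $5.67 + $161.90 = $812.04
Net pay = $2,717.17 − $812.04 = $1,905.13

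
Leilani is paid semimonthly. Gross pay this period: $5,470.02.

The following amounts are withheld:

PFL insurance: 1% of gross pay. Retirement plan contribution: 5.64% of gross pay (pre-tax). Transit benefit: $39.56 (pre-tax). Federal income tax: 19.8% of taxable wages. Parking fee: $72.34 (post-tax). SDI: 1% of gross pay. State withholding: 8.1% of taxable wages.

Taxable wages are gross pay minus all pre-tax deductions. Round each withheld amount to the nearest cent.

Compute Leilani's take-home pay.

$3,511.18

Retirement plan contribution: $5,470.02 × 0.0564 = $308.51
Transit benefit: $39.56
Pre-tax total = $308.51 + $39.56 = $348.07
Taxable wages = $5,470.02 − $348.07 = $5,121.95
State withholding: $5,121.95 × 0.081 = $414.88
Federal income tax: $5,121.95 × 0.198 = $1,014.15
SDI: $5,470.02 × 0.01 = $54.70
PFL insurance: $5,470.02 × 0.01 = $54.70
Parking fee: $72.34
Total deductions = $308.51 + $39.56 + $414.88 + $1,014.15 + $54.70 + $54.70 + $72.34 = $1,958.84
Net pay = $5,470.02 − $1,958.84 = $3,511.18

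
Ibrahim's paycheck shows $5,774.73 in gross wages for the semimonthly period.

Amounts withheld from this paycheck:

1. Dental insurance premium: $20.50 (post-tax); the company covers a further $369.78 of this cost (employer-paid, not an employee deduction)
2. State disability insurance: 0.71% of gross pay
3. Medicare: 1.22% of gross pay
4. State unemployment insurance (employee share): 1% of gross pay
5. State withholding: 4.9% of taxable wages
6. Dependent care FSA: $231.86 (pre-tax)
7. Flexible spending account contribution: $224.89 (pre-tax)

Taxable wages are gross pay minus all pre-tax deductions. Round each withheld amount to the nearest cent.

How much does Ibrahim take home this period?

Dependent care FSA: $231.86
Flexible spending account contribution: $224.89
Pre-tax total = $231.86 + $224.89 = $456.75
Taxable wages = $5,774.73 − $456.75 = $5,317.98
State withholding: $5,317.98 × 0.049 = $260.58
State unemployment insurance (employee share): $5,774.73 × 0.01 = $57.75
Medicare: $5,774.73 × 0.0122 = $70.45
State disability insurance: $5,774.73 × 0.0071 = $41.00
Dental insurance premium: $20.50
(Employer's $369.78 toward dental insurance premium is not withheld from the employee.)
Total deductions = $231.86 + $224.89 + $260.58 + $57.75 + $70.45 + $41.00 + $20.50 = $907.03
Net pay = $5,774.73 − $907.03 = $4,867.70

$4,867.70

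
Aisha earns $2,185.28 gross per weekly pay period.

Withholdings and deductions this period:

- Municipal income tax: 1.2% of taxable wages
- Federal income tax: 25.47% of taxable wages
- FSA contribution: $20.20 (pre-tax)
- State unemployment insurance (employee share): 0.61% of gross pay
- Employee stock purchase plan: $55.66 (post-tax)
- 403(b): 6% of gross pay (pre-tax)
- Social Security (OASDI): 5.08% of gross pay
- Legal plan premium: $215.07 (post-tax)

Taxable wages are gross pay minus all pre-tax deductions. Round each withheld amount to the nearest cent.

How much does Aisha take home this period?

$1,096.43

403(b): $2,185.28 × 0.06 = $131.12
FSA contribution: $20.20
Pre-tax total = $131.12 + $20.20 = $151.32
Taxable wages = $2,185.28 − $151.32 = $2,033.96
Municipal income tax: $2,033.96 × 0.012 = $24.41
Federal income tax: $2,033.96 × 0.2547 = $518.05
State unemployment insurance (employee share): $2,185.28 × 0.0061 = $13.33
Social Security (OASDI): $2,185.28 × 0.0508 = $111.01
Employee stock purchase plan: $55.66
Legal plan premium: $215.07
Total deductions = $131.12 + $20.20 + $24.41 + $518.05 + $13.33 + $111.01 + $55.66 + $215.07 = $1,088.85
Net pay = $2,185.28 − $1,088.85 = $1,096.43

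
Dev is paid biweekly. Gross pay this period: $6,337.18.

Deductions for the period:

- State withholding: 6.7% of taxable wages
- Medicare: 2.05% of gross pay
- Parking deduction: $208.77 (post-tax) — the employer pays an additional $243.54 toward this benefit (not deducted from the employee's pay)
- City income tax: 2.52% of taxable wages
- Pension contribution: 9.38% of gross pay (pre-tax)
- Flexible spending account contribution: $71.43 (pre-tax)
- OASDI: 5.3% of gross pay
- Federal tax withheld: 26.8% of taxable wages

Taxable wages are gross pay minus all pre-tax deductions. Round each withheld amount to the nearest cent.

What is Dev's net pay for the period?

Pension contribution: $6,337.18 × 0.0938 = $594.43
Flexible spending account contribution: $71.43
Pre-tax total = $594.43 + $71.43 = $665.86
Taxable wages = $6,337.18 − $665.86 = $5,671.32
City income tax: $5,671.32 × 0.0252 = $142.92
State withholding: $5,671.32 × 0.067 = $379.98
Federal tax withheld: $5,671.32 × 0.268 = $1,519.91
OASDI: $6,337.18 × 0.053 = $335.87
Medicare: $6,337.18 × 0.0205 = $129.91
Parking deduction: $208.77
(Employer's $243.54 toward parking deduction is not withheld from the employee.)
Total deductions = $594.43 + $71.43 + $142.92 + $379.98 + $1,519.91 + $335.87 + $129.91 + $208.77 = $3,383.22
Net pay = $6,337.18 − $3,383.22 = $2,953.96

$2,953.96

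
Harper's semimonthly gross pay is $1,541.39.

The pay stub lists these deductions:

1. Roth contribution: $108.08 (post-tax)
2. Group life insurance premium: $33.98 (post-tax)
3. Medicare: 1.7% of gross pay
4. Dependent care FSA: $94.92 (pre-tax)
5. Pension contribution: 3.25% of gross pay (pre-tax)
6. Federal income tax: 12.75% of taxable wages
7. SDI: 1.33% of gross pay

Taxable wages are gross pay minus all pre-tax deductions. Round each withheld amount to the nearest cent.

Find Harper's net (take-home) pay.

$1,029.57

Pension contribution: $1,541.39 × 0.0325 = $50.10
Dependent care FSA: $94.92
Pre-tax total = $50.10 + $94.92 = $145.02
Taxable wages = $1,541.39 − $145.02 = $1,396.37
Federal income tax: $1,396.37 × 0.1275 = $178.04
Medicare: $1,541.39 × 0.017 = $26.20
SDI: $1,541.39 × 0.0133 = $20.50
Roth contribution: $108.08
Group life insurance premium: $33.98
Total deductions = $50.10 + $94.92 + $178.04 + $26.20 + $20.50 + $108.08 + $33.98 = $511.82
Net pay = $1,541.39 − $511.82 = $1,029.57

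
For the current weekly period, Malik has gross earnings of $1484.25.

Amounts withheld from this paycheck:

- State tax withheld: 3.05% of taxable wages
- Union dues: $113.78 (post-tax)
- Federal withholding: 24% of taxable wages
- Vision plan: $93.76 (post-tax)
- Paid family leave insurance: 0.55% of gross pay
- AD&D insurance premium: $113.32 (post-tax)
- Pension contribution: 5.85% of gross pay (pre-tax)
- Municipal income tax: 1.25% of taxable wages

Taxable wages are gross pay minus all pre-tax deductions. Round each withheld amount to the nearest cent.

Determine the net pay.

$672.93

Pension contribution: $1484.25 × 0.0585 = $86.83
Taxable wages = $1484.25 − $86.83 = $1397.42
State tax withheld: $1397.42 × 0.0305 = $42.62
Federal withholding: $1397.42 × 0.24 = $335.38
Municipal income tax: $1397.42 × 0.0125 = $17.47
Paid family leave insurance: $1484.25 × 0.0055 = $8.16
Union dues: $113.78
AD&D insurance premium: $113.32
Vision plan: $93.76
Total deductions = $86.83 + $42.62 + $335.38 + $17.47 + $8.16 + $113.78 + $113.32 + $93.76 = $811.32
Net pay = $1484.25 − $811.32 = $672.93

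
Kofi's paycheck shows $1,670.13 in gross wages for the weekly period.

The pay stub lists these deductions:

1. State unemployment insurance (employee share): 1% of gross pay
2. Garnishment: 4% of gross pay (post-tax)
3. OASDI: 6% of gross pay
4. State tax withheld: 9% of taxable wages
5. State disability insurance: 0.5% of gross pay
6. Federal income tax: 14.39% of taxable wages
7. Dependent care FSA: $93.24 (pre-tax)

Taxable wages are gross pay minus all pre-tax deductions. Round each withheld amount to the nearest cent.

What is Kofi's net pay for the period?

$1,015.99

Dependent care FSA: $93.24
Taxable wages = $1,670.13 − $93.24 = $1,576.89
State tax withheld: $1,576.89 × 0.09 = $141.92
Federal income tax: $1,576.89 × 0.1439 = $226.91
State disability insurance: $1,670.13 × 0.005 = $8.35
State unemployment insurance (employee share): $1,670.13 × 0.01 = $16.70
OASDI: $1,670.13 × 0.06 = $100.21
Garnishment: $1,670.13 × 0.04 = $66.81
Total deductions = $93.24 + $141.92 + $226.91 + $8.35 + $16.70 + $100.21 + $66.81 = $654.14
Net pay = $1,670.13 − $654.14 = $1,015.99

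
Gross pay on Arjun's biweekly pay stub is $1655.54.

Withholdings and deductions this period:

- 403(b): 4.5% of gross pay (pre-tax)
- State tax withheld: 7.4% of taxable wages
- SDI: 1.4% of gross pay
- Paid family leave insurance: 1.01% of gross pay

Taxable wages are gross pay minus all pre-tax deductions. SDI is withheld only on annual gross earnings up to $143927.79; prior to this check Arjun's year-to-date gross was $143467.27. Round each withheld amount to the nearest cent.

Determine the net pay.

$1440.87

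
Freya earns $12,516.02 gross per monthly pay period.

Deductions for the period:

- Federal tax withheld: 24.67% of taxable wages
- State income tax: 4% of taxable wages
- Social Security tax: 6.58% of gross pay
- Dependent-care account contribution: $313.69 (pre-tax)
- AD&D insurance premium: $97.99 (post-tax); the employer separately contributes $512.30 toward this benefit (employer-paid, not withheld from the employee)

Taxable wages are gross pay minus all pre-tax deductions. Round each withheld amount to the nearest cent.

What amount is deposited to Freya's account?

$7,782.39

Dependent-care account contribution: $313.69
Taxable wages = $12,516.02 − $313.69 = $12,202.33
State income tax: $12,202.33 × 0.04 = $488.09
Federal tax withheld: $12,202.33 × 0.2467 = $3,010.31
Social Security tax: $12,516.02 × 0.0658 = $823.55
AD&D insurance premium: $97.99
(Employer's $512.30 toward AD&D insurance premium is not withheld from the employee.)
Total deductions = $313.69 + $488.09 + $3,010.31 + $823.55 + $97.99 = $4,733.63
Net pay = $12,516.02 − $4,733.63 = $7,782.39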